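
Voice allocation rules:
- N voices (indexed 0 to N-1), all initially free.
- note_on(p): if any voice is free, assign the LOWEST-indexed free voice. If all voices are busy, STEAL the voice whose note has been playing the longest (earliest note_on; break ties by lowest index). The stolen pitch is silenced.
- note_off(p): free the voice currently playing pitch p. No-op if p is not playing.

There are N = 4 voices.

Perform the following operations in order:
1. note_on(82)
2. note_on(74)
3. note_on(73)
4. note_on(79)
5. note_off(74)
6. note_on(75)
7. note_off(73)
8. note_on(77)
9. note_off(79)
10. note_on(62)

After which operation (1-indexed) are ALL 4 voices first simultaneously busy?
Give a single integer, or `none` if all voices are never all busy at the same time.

Op 1: note_on(82): voice 0 is free -> assigned | voices=[82 - - -]
Op 2: note_on(74): voice 1 is free -> assigned | voices=[82 74 - -]
Op 3: note_on(73): voice 2 is free -> assigned | voices=[82 74 73 -]
Op 4: note_on(79): voice 3 is free -> assigned | voices=[82 74 73 79]
Op 5: note_off(74): free voice 1 | voices=[82 - 73 79]
Op 6: note_on(75): voice 1 is free -> assigned | voices=[82 75 73 79]
Op 7: note_off(73): free voice 2 | voices=[82 75 - 79]
Op 8: note_on(77): voice 2 is free -> assigned | voices=[82 75 77 79]
Op 9: note_off(79): free voice 3 | voices=[82 75 77 -]
Op 10: note_on(62): voice 3 is free -> assigned | voices=[82 75 77 62]

Answer: 4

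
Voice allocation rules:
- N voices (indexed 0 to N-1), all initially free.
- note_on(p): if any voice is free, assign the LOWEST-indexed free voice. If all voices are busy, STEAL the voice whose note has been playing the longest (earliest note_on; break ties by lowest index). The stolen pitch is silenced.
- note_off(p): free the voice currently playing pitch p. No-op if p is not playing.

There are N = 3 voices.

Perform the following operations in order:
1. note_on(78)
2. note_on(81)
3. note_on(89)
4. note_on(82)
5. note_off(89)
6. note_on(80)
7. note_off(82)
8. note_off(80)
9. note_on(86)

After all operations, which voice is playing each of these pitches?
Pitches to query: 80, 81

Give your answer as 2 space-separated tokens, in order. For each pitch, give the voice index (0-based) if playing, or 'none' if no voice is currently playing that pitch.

Op 1: note_on(78): voice 0 is free -> assigned | voices=[78 - -]
Op 2: note_on(81): voice 1 is free -> assigned | voices=[78 81 -]
Op 3: note_on(89): voice 2 is free -> assigned | voices=[78 81 89]
Op 4: note_on(82): all voices busy, STEAL voice 0 (pitch 78, oldest) -> assign | voices=[82 81 89]
Op 5: note_off(89): free voice 2 | voices=[82 81 -]
Op 6: note_on(80): voice 2 is free -> assigned | voices=[82 81 80]
Op 7: note_off(82): free voice 0 | voices=[- 81 80]
Op 8: note_off(80): free voice 2 | voices=[- 81 -]
Op 9: note_on(86): voice 0 is free -> assigned | voices=[86 81 -]

Answer: none 1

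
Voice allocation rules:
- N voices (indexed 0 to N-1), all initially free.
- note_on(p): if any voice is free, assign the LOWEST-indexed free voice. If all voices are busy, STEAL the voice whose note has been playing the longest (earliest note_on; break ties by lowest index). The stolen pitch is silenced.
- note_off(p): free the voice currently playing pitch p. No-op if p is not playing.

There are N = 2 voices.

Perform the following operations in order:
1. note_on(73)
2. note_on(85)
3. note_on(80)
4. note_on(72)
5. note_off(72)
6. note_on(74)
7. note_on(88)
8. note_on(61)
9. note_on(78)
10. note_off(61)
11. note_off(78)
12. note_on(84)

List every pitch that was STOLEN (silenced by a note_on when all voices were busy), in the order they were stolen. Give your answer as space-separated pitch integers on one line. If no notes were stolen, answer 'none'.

Op 1: note_on(73): voice 0 is free -> assigned | voices=[73 -]
Op 2: note_on(85): voice 1 is free -> assigned | voices=[73 85]
Op 3: note_on(80): all voices busy, STEAL voice 0 (pitch 73, oldest) -> assign | voices=[80 85]
Op 4: note_on(72): all voices busy, STEAL voice 1 (pitch 85, oldest) -> assign | voices=[80 72]
Op 5: note_off(72): free voice 1 | voices=[80 -]
Op 6: note_on(74): voice 1 is free -> assigned | voices=[80 74]
Op 7: note_on(88): all voices busy, STEAL voice 0 (pitch 80, oldest) -> assign | voices=[88 74]
Op 8: note_on(61): all voices busy, STEAL voice 1 (pitch 74, oldest) -> assign | voices=[88 61]
Op 9: note_on(78): all voices busy, STEAL voice 0 (pitch 88, oldest) -> assign | voices=[78 61]
Op 10: note_off(61): free voice 1 | voices=[78 -]
Op 11: note_off(78): free voice 0 | voices=[- -]
Op 12: note_on(84): voice 0 is free -> assigned | voices=[84 -]

Answer: 73 85 80 74 88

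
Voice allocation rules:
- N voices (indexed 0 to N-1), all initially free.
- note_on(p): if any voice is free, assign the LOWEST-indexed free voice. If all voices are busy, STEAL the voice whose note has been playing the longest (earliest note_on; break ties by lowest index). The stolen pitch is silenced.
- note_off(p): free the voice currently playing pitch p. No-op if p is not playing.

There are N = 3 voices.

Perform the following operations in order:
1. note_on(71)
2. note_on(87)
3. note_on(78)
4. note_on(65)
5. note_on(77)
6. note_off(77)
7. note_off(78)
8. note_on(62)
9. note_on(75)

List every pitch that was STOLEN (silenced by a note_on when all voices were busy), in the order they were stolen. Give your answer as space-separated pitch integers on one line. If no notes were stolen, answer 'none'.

Answer: 71 87

Derivation:
Op 1: note_on(71): voice 0 is free -> assigned | voices=[71 - -]
Op 2: note_on(87): voice 1 is free -> assigned | voices=[71 87 -]
Op 3: note_on(78): voice 2 is free -> assigned | voices=[71 87 78]
Op 4: note_on(65): all voices busy, STEAL voice 0 (pitch 71, oldest) -> assign | voices=[65 87 78]
Op 5: note_on(77): all voices busy, STEAL voice 1 (pitch 87, oldest) -> assign | voices=[65 77 78]
Op 6: note_off(77): free voice 1 | voices=[65 - 78]
Op 7: note_off(78): free voice 2 | voices=[65 - -]
Op 8: note_on(62): voice 1 is free -> assigned | voices=[65 62 -]
Op 9: note_on(75): voice 2 is free -> assigned | voices=[65 62 75]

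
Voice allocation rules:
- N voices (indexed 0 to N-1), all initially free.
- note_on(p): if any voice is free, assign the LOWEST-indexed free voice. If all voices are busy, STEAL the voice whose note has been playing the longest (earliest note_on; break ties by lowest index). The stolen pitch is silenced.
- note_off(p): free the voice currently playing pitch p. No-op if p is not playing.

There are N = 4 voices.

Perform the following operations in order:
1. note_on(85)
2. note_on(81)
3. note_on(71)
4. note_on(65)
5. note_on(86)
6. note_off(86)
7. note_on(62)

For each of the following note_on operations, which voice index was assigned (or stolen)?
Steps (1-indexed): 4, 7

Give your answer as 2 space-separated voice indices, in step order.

Answer: 3 0

Derivation:
Op 1: note_on(85): voice 0 is free -> assigned | voices=[85 - - -]
Op 2: note_on(81): voice 1 is free -> assigned | voices=[85 81 - -]
Op 3: note_on(71): voice 2 is free -> assigned | voices=[85 81 71 -]
Op 4: note_on(65): voice 3 is free -> assigned | voices=[85 81 71 65]
Op 5: note_on(86): all voices busy, STEAL voice 0 (pitch 85, oldest) -> assign | voices=[86 81 71 65]
Op 6: note_off(86): free voice 0 | voices=[- 81 71 65]
Op 7: note_on(62): voice 0 is free -> assigned | voices=[62 81 71 65]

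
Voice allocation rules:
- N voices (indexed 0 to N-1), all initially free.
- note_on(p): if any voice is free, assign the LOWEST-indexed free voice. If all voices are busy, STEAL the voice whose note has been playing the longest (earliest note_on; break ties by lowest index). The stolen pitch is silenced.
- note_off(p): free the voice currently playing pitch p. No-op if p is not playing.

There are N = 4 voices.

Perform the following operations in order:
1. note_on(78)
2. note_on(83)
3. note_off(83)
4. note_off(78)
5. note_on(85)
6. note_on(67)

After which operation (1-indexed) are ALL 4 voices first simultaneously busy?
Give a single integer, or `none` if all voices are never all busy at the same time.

Answer: none

Derivation:
Op 1: note_on(78): voice 0 is free -> assigned | voices=[78 - - -]
Op 2: note_on(83): voice 1 is free -> assigned | voices=[78 83 - -]
Op 3: note_off(83): free voice 1 | voices=[78 - - -]
Op 4: note_off(78): free voice 0 | voices=[- - - -]
Op 5: note_on(85): voice 0 is free -> assigned | voices=[85 - - -]
Op 6: note_on(67): voice 1 is free -> assigned | voices=[85 67 - -]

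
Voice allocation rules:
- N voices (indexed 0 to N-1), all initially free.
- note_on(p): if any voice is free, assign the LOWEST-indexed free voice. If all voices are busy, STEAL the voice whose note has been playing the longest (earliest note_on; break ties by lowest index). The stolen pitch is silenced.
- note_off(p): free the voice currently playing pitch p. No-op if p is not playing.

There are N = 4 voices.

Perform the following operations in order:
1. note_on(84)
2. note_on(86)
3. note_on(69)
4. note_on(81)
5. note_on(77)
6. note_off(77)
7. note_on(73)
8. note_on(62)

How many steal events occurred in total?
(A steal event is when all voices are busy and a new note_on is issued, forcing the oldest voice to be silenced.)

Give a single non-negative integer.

Op 1: note_on(84): voice 0 is free -> assigned | voices=[84 - - -]
Op 2: note_on(86): voice 1 is free -> assigned | voices=[84 86 - -]
Op 3: note_on(69): voice 2 is free -> assigned | voices=[84 86 69 -]
Op 4: note_on(81): voice 3 is free -> assigned | voices=[84 86 69 81]
Op 5: note_on(77): all voices busy, STEAL voice 0 (pitch 84, oldest) -> assign | voices=[77 86 69 81]
Op 6: note_off(77): free voice 0 | voices=[- 86 69 81]
Op 7: note_on(73): voice 0 is free -> assigned | voices=[73 86 69 81]
Op 8: note_on(62): all voices busy, STEAL voice 1 (pitch 86, oldest) -> assign | voices=[73 62 69 81]

Answer: 2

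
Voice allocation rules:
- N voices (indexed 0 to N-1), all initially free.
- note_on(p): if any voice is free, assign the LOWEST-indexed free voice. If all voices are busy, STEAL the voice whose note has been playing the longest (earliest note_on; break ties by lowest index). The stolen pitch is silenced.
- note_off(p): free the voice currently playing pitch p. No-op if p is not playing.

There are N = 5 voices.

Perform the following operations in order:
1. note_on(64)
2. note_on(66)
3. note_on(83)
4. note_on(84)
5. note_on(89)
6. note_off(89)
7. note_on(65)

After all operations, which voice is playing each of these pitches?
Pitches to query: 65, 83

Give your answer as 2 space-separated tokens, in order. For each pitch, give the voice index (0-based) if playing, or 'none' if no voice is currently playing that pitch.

Answer: 4 2

Derivation:
Op 1: note_on(64): voice 0 is free -> assigned | voices=[64 - - - -]
Op 2: note_on(66): voice 1 is free -> assigned | voices=[64 66 - - -]
Op 3: note_on(83): voice 2 is free -> assigned | voices=[64 66 83 - -]
Op 4: note_on(84): voice 3 is free -> assigned | voices=[64 66 83 84 -]
Op 5: note_on(89): voice 4 is free -> assigned | voices=[64 66 83 84 89]
Op 6: note_off(89): free voice 4 | voices=[64 66 83 84 -]
Op 7: note_on(65): voice 4 is free -> assigned | voices=[64 66 83 84 65]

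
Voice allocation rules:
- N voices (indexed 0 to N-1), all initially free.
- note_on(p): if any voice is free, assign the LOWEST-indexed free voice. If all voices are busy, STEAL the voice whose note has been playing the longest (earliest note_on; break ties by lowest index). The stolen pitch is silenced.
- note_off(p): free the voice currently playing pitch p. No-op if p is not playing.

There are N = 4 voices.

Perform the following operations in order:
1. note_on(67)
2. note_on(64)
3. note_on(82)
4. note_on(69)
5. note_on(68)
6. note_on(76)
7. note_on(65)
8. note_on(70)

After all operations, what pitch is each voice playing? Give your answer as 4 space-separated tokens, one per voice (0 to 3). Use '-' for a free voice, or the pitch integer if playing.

Answer: 68 76 65 70

Derivation:
Op 1: note_on(67): voice 0 is free -> assigned | voices=[67 - - -]
Op 2: note_on(64): voice 1 is free -> assigned | voices=[67 64 - -]
Op 3: note_on(82): voice 2 is free -> assigned | voices=[67 64 82 -]
Op 4: note_on(69): voice 3 is free -> assigned | voices=[67 64 82 69]
Op 5: note_on(68): all voices busy, STEAL voice 0 (pitch 67, oldest) -> assign | voices=[68 64 82 69]
Op 6: note_on(76): all voices busy, STEAL voice 1 (pitch 64, oldest) -> assign | voices=[68 76 82 69]
Op 7: note_on(65): all voices busy, STEAL voice 2 (pitch 82, oldest) -> assign | voices=[68 76 65 69]
Op 8: note_on(70): all voices busy, STEAL voice 3 (pitch 69, oldest) -> assign | voices=[68 76 65 70]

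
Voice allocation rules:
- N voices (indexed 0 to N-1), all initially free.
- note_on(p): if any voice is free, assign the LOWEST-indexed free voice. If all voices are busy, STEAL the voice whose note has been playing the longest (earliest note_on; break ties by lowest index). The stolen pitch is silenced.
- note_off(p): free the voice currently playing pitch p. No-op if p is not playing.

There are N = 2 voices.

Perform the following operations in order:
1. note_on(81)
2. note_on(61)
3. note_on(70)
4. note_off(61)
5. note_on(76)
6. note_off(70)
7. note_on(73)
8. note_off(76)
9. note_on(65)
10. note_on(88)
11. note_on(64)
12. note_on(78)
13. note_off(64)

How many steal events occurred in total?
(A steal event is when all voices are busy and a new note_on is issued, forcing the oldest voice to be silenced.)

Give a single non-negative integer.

Answer: 4

Derivation:
Op 1: note_on(81): voice 0 is free -> assigned | voices=[81 -]
Op 2: note_on(61): voice 1 is free -> assigned | voices=[81 61]
Op 3: note_on(70): all voices busy, STEAL voice 0 (pitch 81, oldest) -> assign | voices=[70 61]
Op 4: note_off(61): free voice 1 | voices=[70 -]
Op 5: note_on(76): voice 1 is free -> assigned | voices=[70 76]
Op 6: note_off(70): free voice 0 | voices=[- 76]
Op 7: note_on(73): voice 0 is free -> assigned | voices=[73 76]
Op 8: note_off(76): free voice 1 | voices=[73 -]
Op 9: note_on(65): voice 1 is free -> assigned | voices=[73 65]
Op 10: note_on(88): all voices busy, STEAL voice 0 (pitch 73, oldest) -> assign | voices=[88 65]
Op 11: note_on(64): all voices busy, STEAL voice 1 (pitch 65, oldest) -> assign | voices=[88 64]
Op 12: note_on(78): all voices busy, STEAL voice 0 (pitch 88, oldest) -> assign | voices=[78 64]
Op 13: note_off(64): free voice 1 | voices=[78 -]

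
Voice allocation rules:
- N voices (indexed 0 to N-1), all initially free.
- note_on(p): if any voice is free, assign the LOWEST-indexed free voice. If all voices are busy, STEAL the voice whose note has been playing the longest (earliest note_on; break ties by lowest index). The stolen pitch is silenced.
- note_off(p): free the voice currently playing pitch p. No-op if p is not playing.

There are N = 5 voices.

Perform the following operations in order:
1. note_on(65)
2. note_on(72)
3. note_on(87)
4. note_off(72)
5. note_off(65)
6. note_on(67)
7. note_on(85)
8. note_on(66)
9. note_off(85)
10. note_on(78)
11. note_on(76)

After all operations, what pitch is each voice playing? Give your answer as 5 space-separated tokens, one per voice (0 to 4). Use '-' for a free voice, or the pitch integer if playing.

Answer: 67 78 87 66 76

Derivation:
Op 1: note_on(65): voice 0 is free -> assigned | voices=[65 - - - -]
Op 2: note_on(72): voice 1 is free -> assigned | voices=[65 72 - - -]
Op 3: note_on(87): voice 2 is free -> assigned | voices=[65 72 87 - -]
Op 4: note_off(72): free voice 1 | voices=[65 - 87 - -]
Op 5: note_off(65): free voice 0 | voices=[- - 87 - -]
Op 6: note_on(67): voice 0 is free -> assigned | voices=[67 - 87 - -]
Op 7: note_on(85): voice 1 is free -> assigned | voices=[67 85 87 - -]
Op 8: note_on(66): voice 3 is free -> assigned | voices=[67 85 87 66 -]
Op 9: note_off(85): free voice 1 | voices=[67 - 87 66 -]
Op 10: note_on(78): voice 1 is free -> assigned | voices=[67 78 87 66 -]
Op 11: note_on(76): voice 4 is free -> assigned | voices=[67 78 87 66 76]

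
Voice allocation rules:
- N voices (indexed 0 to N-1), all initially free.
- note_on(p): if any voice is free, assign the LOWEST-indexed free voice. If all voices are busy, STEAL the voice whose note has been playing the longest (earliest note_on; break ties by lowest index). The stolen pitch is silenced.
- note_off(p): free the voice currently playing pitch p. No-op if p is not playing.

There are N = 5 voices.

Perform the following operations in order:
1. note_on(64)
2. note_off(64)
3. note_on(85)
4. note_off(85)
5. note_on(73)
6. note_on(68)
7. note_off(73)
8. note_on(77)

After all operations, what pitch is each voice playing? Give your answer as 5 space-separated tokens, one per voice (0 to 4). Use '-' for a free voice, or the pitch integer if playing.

Answer: 77 68 - - -

Derivation:
Op 1: note_on(64): voice 0 is free -> assigned | voices=[64 - - - -]
Op 2: note_off(64): free voice 0 | voices=[- - - - -]
Op 3: note_on(85): voice 0 is free -> assigned | voices=[85 - - - -]
Op 4: note_off(85): free voice 0 | voices=[- - - - -]
Op 5: note_on(73): voice 0 is free -> assigned | voices=[73 - - - -]
Op 6: note_on(68): voice 1 is free -> assigned | voices=[73 68 - - -]
Op 7: note_off(73): free voice 0 | voices=[- 68 - - -]
Op 8: note_on(77): voice 0 is free -> assigned | voices=[77 68 - - -]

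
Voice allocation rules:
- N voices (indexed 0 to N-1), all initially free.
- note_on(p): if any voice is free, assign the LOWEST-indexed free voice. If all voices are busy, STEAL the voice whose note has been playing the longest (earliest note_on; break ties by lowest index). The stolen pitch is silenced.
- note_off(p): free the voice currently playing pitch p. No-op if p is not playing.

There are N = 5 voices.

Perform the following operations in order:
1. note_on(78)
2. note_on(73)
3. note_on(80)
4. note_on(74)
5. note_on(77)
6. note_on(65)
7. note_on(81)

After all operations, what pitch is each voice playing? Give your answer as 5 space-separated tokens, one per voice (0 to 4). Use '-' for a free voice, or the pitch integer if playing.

Answer: 65 81 80 74 77

Derivation:
Op 1: note_on(78): voice 0 is free -> assigned | voices=[78 - - - -]
Op 2: note_on(73): voice 1 is free -> assigned | voices=[78 73 - - -]
Op 3: note_on(80): voice 2 is free -> assigned | voices=[78 73 80 - -]
Op 4: note_on(74): voice 3 is free -> assigned | voices=[78 73 80 74 -]
Op 5: note_on(77): voice 4 is free -> assigned | voices=[78 73 80 74 77]
Op 6: note_on(65): all voices busy, STEAL voice 0 (pitch 78, oldest) -> assign | voices=[65 73 80 74 77]
Op 7: note_on(81): all voices busy, STEAL voice 1 (pitch 73, oldest) -> assign | voices=[65 81 80 74 77]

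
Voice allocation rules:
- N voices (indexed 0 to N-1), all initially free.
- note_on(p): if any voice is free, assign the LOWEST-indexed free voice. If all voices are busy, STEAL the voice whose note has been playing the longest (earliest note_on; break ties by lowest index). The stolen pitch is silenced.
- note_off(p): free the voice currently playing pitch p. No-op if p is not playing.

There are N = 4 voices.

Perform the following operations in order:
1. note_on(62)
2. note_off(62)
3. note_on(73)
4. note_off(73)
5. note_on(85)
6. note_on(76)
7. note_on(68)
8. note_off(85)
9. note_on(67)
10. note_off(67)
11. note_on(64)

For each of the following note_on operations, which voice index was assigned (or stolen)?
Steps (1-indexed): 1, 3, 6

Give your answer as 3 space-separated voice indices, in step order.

Op 1: note_on(62): voice 0 is free -> assigned | voices=[62 - - -]
Op 2: note_off(62): free voice 0 | voices=[- - - -]
Op 3: note_on(73): voice 0 is free -> assigned | voices=[73 - - -]
Op 4: note_off(73): free voice 0 | voices=[- - - -]
Op 5: note_on(85): voice 0 is free -> assigned | voices=[85 - - -]
Op 6: note_on(76): voice 1 is free -> assigned | voices=[85 76 - -]
Op 7: note_on(68): voice 2 is free -> assigned | voices=[85 76 68 -]
Op 8: note_off(85): free voice 0 | voices=[- 76 68 -]
Op 9: note_on(67): voice 0 is free -> assigned | voices=[67 76 68 -]
Op 10: note_off(67): free voice 0 | voices=[- 76 68 -]
Op 11: note_on(64): voice 0 is free -> assigned | voices=[64 76 68 -]

Answer: 0 0 1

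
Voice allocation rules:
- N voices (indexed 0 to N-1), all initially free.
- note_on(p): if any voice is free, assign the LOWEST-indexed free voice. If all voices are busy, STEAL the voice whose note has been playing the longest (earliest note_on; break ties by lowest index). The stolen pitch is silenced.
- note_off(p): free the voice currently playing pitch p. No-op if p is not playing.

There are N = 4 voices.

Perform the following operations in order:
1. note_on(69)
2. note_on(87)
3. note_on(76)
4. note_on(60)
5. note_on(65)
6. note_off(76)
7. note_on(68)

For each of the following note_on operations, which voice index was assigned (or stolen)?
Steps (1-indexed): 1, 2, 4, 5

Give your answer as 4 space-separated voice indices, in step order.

Answer: 0 1 3 0

Derivation:
Op 1: note_on(69): voice 0 is free -> assigned | voices=[69 - - -]
Op 2: note_on(87): voice 1 is free -> assigned | voices=[69 87 - -]
Op 3: note_on(76): voice 2 is free -> assigned | voices=[69 87 76 -]
Op 4: note_on(60): voice 3 is free -> assigned | voices=[69 87 76 60]
Op 5: note_on(65): all voices busy, STEAL voice 0 (pitch 69, oldest) -> assign | voices=[65 87 76 60]
Op 6: note_off(76): free voice 2 | voices=[65 87 - 60]
Op 7: note_on(68): voice 2 is free -> assigned | voices=[65 87 68 60]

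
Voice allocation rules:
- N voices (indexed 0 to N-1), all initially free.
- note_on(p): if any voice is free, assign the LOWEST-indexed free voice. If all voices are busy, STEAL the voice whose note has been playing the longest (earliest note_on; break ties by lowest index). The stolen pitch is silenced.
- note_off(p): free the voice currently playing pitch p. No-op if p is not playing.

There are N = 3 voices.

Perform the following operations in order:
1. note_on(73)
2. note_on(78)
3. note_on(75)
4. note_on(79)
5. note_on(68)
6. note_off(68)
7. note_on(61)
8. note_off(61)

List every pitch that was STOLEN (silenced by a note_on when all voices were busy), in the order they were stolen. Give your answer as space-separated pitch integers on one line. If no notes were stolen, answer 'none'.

Answer: 73 78

Derivation:
Op 1: note_on(73): voice 0 is free -> assigned | voices=[73 - -]
Op 2: note_on(78): voice 1 is free -> assigned | voices=[73 78 -]
Op 3: note_on(75): voice 2 is free -> assigned | voices=[73 78 75]
Op 4: note_on(79): all voices busy, STEAL voice 0 (pitch 73, oldest) -> assign | voices=[79 78 75]
Op 5: note_on(68): all voices busy, STEAL voice 1 (pitch 78, oldest) -> assign | voices=[79 68 75]
Op 6: note_off(68): free voice 1 | voices=[79 - 75]
Op 7: note_on(61): voice 1 is free -> assigned | voices=[79 61 75]
Op 8: note_off(61): free voice 1 | voices=[79 - 75]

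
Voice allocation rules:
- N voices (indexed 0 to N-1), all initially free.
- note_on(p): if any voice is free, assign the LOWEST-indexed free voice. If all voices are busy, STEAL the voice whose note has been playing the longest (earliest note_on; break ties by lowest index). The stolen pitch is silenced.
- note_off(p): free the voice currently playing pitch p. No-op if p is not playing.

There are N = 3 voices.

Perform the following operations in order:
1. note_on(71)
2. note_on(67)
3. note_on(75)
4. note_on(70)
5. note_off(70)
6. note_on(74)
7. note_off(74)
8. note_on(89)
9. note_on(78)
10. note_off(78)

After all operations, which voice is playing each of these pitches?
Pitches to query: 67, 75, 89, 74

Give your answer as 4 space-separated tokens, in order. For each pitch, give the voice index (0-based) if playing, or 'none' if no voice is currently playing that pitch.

Answer: none 2 0 none

Derivation:
Op 1: note_on(71): voice 0 is free -> assigned | voices=[71 - -]
Op 2: note_on(67): voice 1 is free -> assigned | voices=[71 67 -]
Op 3: note_on(75): voice 2 is free -> assigned | voices=[71 67 75]
Op 4: note_on(70): all voices busy, STEAL voice 0 (pitch 71, oldest) -> assign | voices=[70 67 75]
Op 5: note_off(70): free voice 0 | voices=[- 67 75]
Op 6: note_on(74): voice 0 is free -> assigned | voices=[74 67 75]
Op 7: note_off(74): free voice 0 | voices=[- 67 75]
Op 8: note_on(89): voice 0 is free -> assigned | voices=[89 67 75]
Op 9: note_on(78): all voices busy, STEAL voice 1 (pitch 67, oldest) -> assign | voices=[89 78 75]
Op 10: note_off(78): free voice 1 | voices=[89 - 75]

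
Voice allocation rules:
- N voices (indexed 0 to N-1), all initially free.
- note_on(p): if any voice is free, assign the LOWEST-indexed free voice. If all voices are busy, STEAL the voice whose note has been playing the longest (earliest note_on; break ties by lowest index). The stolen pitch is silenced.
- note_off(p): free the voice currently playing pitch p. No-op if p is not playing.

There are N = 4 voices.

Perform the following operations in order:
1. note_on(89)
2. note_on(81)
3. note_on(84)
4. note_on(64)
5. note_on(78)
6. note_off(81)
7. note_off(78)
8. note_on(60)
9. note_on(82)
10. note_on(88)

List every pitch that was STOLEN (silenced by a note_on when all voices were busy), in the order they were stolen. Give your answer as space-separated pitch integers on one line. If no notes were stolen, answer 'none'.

Answer: 89 84

Derivation:
Op 1: note_on(89): voice 0 is free -> assigned | voices=[89 - - -]
Op 2: note_on(81): voice 1 is free -> assigned | voices=[89 81 - -]
Op 3: note_on(84): voice 2 is free -> assigned | voices=[89 81 84 -]
Op 4: note_on(64): voice 3 is free -> assigned | voices=[89 81 84 64]
Op 5: note_on(78): all voices busy, STEAL voice 0 (pitch 89, oldest) -> assign | voices=[78 81 84 64]
Op 6: note_off(81): free voice 1 | voices=[78 - 84 64]
Op 7: note_off(78): free voice 0 | voices=[- - 84 64]
Op 8: note_on(60): voice 0 is free -> assigned | voices=[60 - 84 64]
Op 9: note_on(82): voice 1 is free -> assigned | voices=[60 82 84 64]
Op 10: note_on(88): all voices busy, STEAL voice 2 (pitch 84, oldest) -> assign | voices=[60 82 88 64]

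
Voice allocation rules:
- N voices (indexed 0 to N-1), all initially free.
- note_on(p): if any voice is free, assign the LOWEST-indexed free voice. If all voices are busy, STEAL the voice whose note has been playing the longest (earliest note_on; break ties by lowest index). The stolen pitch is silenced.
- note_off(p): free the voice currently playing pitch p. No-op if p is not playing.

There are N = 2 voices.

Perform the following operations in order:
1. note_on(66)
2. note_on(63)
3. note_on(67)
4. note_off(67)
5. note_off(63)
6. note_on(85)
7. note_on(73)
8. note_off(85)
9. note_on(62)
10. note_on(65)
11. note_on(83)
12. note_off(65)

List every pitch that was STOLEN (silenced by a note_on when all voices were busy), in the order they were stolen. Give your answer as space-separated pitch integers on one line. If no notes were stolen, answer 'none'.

Op 1: note_on(66): voice 0 is free -> assigned | voices=[66 -]
Op 2: note_on(63): voice 1 is free -> assigned | voices=[66 63]
Op 3: note_on(67): all voices busy, STEAL voice 0 (pitch 66, oldest) -> assign | voices=[67 63]
Op 4: note_off(67): free voice 0 | voices=[- 63]
Op 5: note_off(63): free voice 1 | voices=[- -]
Op 6: note_on(85): voice 0 is free -> assigned | voices=[85 -]
Op 7: note_on(73): voice 1 is free -> assigned | voices=[85 73]
Op 8: note_off(85): free voice 0 | voices=[- 73]
Op 9: note_on(62): voice 0 is free -> assigned | voices=[62 73]
Op 10: note_on(65): all voices busy, STEAL voice 1 (pitch 73, oldest) -> assign | voices=[62 65]
Op 11: note_on(83): all voices busy, STEAL voice 0 (pitch 62, oldest) -> assign | voices=[83 65]
Op 12: note_off(65): free voice 1 | voices=[83 -]

Answer: 66 73 62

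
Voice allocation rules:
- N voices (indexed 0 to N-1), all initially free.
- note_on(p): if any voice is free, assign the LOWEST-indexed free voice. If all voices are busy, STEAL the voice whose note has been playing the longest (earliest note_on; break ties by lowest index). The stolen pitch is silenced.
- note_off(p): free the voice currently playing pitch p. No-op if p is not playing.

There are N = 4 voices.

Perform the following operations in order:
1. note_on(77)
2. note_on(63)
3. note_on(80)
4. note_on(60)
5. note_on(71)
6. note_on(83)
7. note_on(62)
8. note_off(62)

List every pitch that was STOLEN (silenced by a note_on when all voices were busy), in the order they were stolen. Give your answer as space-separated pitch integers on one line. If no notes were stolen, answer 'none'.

Answer: 77 63 80

Derivation:
Op 1: note_on(77): voice 0 is free -> assigned | voices=[77 - - -]
Op 2: note_on(63): voice 1 is free -> assigned | voices=[77 63 - -]
Op 3: note_on(80): voice 2 is free -> assigned | voices=[77 63 80 -]
Op 4: note_on(60): voice 3 is free -> assigned | voices=[77 63 80 60]
Op 5: note_on(71): all voices busy, STEAL voice 0 (pitch 77, oldest) -> assign | voices=[71 63 80 60]
Op 6: note_on(83): all voices busy, STEAL voice 1 (pitch 63, oldest) -> assign | voices=[71 83 80 60]
Op 7: note_on(62): all voices busy, STEAL voice 2 (pitch 80, oldest) -> assign | voices=[71 83 62 60]
Op 8: note_off(62): free voice 2 | voices=[71 83 - 60]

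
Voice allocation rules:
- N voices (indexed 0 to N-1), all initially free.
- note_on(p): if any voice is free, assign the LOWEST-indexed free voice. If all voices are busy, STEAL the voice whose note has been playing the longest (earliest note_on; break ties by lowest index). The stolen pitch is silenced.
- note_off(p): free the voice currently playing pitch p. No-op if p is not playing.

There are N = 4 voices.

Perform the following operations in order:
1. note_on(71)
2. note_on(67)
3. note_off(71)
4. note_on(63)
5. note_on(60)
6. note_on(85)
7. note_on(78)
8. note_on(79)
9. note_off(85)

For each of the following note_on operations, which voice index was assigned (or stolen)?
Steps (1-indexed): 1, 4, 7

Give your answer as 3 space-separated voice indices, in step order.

Answer: 0 0 1

Derivation:
Op 1: note_on(71): voice 0 is free -> assigned | voices=[71 - - -]
Op 2: note_on(67): voice 1 is free -> assigned | voices=[71 67 - -]
Op 3: note_off(71): free voice 0 | voices=[- 67 - -]
Op 4: note_on(63): voice 0 is free -> assigned | voices=[63 67 - -]
Op 5: note_on(60): voice 2 is free -> assigned | voices=[63 67 60 -]
Op 6: note_on(85): voice 3 is free -> assigned | voices=[63 67 60 85]
Op 7: note_on(78): all voices busy, STEAL voice 1 (pitch 67, oldest) -> assign | voices=[63 78 60 85]
Op 8: note_on(79): all voices busy, STEAL voice 0 (pitch 63, oldest) -> assign | voices=[79 78 60 85]
Op 9: note_off(85): free voice 3 | voices=[79 78 60 -]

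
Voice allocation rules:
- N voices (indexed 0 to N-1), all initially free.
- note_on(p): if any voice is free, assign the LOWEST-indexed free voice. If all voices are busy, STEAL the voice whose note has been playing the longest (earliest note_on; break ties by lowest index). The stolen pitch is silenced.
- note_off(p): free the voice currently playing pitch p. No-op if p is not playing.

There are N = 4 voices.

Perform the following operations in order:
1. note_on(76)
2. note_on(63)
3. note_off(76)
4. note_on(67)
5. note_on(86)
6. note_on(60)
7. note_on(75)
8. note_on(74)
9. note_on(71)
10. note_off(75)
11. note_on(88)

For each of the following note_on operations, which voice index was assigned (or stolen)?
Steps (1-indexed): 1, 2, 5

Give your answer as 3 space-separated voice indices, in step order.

Answer: 0 1 2

Derivation:
Op 1: note_on(76): voice 0 is free -> assigned | voices=[76 - - -]
Op 2: note_on(63): voice 1 is free -> assigned | voices=[76 63 - -]
Op 3: note_off(76): free voice 0 | voices=[- 63 - -]
Op 4: note_on(67): voice 0 is free -> assigned | voices=[67 63 - -]
Op 5: note_on(86): voice 2 is free -> assigned | voices=[67 63 86 -]
Op 6: note_on(60): voice 3 is free -> assigned | voices=[67 63 86 60]
Op 7: note_on(75): all voices busy, STEAL voice 1 (pitch 63, oldest) -> assign | voices=[67 75 86 60]
Op 8: note_on(74): all voices busy, STEAL voice 0 (pitch 67, oldest) -> assign | voices=[74 75 86 60]
Op 9: note_on(71): all voices busy, STEAL voice 2 (pitch 86, oldest) -> assign | voices=[74 75 71 60]
Op 10: note_off(75): free voice 1 | voices=[74 - 71 60]
Op 11: note_on(88): voice 1 is free -> assigned | voices=[74 88 71 60]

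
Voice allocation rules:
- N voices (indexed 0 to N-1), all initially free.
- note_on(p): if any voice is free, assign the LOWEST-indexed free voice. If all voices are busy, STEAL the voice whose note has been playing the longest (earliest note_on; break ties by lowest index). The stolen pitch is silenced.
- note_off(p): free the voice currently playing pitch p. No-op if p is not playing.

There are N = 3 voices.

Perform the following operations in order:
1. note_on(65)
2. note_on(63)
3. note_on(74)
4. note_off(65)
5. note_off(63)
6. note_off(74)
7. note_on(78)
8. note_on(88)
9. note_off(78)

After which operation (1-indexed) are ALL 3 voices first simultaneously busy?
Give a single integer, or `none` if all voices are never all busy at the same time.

Answer: 3

Derivation:
Op 1: note_on(65): voice 0 is free -> assigned | voices=[65 - -]
Op 2: note_on(63): voice 1 is free -> assigned | voices=[65 63 -]
Op 3: note_on(74): voice 2 is free -> assigned | voices=[65 63 74]
Op 4: note_off(65): free voice 0 | voices=[- 63 74]
Op 5: note_off(63): free voice 1 | voices=[- - 74]
Op 6: note_off(74): free voice 2 | voices=[- - -]
Op 7: note_on(78): voice 0 is free -> assigned | voices=[78 - -]
Op 8: note_on(88): voice 1 is free -> assigned | voices=[78 88 -]
Op 9: note_off(78): free voice 0 | voices=[- 88 -]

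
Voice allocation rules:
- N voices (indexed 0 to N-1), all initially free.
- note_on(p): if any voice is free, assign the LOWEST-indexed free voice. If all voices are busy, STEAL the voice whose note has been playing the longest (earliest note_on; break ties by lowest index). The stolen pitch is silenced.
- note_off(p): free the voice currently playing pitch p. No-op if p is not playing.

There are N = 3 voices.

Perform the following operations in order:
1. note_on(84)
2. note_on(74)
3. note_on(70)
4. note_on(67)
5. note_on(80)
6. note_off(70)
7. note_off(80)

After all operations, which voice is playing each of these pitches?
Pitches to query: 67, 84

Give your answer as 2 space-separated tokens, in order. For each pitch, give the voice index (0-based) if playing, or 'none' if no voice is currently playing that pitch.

Answer: 0 none

Derivation:
Op 1: note_on(84): voice 0 is free -> assigned | voices=[84 - -]
Op 2: note_on(74): voice 1 is free -> assigned | voices=[84 74 -]
Op 3: note_on(70): voice 2 is free -> assigned | voices=[84 74 70]
Op 4: note_on(67): all voices busy, STEAL voice 0 (pitch 84, oldest) -> assign | voices=[67 74 70]
Op 5: note_on(80): all voices busy, STEAL voice 1 (pitch 74, oldest) -> assign | voices=[67 80 70]
Op 6: note_off(70): free voice 2 | voices=[67 80 -]
Op 7: note_off(80): free voice 1 | voices=[67 - -]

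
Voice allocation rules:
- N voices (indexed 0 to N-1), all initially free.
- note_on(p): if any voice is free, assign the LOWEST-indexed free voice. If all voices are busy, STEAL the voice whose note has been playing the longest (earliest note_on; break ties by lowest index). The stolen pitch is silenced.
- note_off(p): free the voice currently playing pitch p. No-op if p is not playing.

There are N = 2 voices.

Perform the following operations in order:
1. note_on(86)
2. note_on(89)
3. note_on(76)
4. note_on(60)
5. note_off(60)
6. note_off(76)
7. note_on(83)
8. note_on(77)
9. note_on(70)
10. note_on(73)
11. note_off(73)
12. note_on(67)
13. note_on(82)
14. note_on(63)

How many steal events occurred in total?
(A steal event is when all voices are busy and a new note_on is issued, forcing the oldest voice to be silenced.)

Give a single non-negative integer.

Answer: 6

Derivation:
Op 1: note_on(86): voice 0 is free -> assigned | voices=[86 -]
Op 2: note_on(89): voice 1 is free -> assigned | voices=[86 89]
Op 3: note_on(76): all voices busy, STEAL voice 0 (pitch 86, oldest) -> assign | voices=[76 89]
Op 4: note_on(60): all voices busy, STEAL voice 1 (pitch 89, oldest) -> assign | voices=[76 60]
Op 5: note_off(60): free voice 1 | voices=[76 -]
Op 6: note_off(76): free voice 0 | voices=[- -]
Op 7: note_on(83): voice 0 is free -> assigned | voices=[83 -]
Op 8: note_on(77): voice 1 is free -> assigned | voices=[83 77]
Op 9: note_on(70): all voices busy, STEAL voice 0 (pitch 83, oldest) -> assign | voices=[70 77]
Op 10: note_on(73): all voices busy, STEAL voice 1 (pitch 77, oldest) -> assign | voices=[70 73]
Op 11: note_off(73): free voice 1 | voices=[70 -]
Op 12: note_on(67): voice 1 is free -> assigned | voices=[70 67]
Op 13: note_on(82): all voices busy, STEAL voice 0 (pitch 70, oldest) -> assign | voices=[82 67]
Op 14: note_on(63): all voices busy, STEAL voice 1 (pitch 67, oldest) -> assign | voices=[82 63]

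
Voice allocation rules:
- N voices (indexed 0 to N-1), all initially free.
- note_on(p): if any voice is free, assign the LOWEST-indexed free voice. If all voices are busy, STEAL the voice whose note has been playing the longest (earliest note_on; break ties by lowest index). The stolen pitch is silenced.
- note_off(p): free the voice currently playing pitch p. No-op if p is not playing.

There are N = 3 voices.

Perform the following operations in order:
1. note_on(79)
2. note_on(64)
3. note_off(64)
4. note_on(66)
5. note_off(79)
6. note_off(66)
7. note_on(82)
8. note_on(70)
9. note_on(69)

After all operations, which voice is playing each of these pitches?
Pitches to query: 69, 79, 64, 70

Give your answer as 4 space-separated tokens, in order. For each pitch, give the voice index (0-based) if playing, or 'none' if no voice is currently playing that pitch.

Op 1: note_on(79): voice 0 is free -> assigned | voices=[79 - -]
Op 2: note_on(64): voice 1 is free -> assigned | voices=[79 64 -]
Op 3: note_off(64): free voice 1 | voices=[79 - -]
Op 4: note_on(66): voice 1 is free -> assigned | voices=[79 66 -]
Op 5: note_off(79): free voice 0 | voices=[- 66 -]
Op 6: note_off(66): free voice 1 | voices=[- - -]
Op 7: note_on(82): voice 0 is free -> assigned | voices=[82 - -]
Op 8: note_on(70): voice 1 is free -> assigned | voices=[82 70 -]
Op 9: note_on(69): voice 2 is free -> assigned | voices=[82 70 69]

Answer: 2 none none 1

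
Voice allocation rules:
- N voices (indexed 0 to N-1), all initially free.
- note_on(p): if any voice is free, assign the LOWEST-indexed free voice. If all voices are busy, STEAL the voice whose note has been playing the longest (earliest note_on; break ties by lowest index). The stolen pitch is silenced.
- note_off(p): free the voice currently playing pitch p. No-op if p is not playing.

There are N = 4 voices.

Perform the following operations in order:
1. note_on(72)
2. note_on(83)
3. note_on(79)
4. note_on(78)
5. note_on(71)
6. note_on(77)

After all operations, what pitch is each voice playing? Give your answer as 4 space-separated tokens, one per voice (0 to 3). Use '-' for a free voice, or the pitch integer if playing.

Op 1: note_on(72): voice 0 is free -> assigned | voices=[72 - - -]
Op 2: note_on(83): voice 1 is free -> assigned | voices=[72 83 - -]
Op 3: note_on(79): voice 2 is free -> assigned | voices=[72 83 79 -]
Op 4: note_on(78): voice 3 is free -> assigned | voices=[72 83 79 78]
Op 5: note_on(71): all voices busy, STEAL voice 0 (pitch 72, oldest) -> assign | voices=[71 83 79 78]
Op 6: note_on(77): all voices busy, STEAL voice 1 (pitch 83, oldest) -> assign | voices=[71 77 79 78]

Answer: 71 77 79 78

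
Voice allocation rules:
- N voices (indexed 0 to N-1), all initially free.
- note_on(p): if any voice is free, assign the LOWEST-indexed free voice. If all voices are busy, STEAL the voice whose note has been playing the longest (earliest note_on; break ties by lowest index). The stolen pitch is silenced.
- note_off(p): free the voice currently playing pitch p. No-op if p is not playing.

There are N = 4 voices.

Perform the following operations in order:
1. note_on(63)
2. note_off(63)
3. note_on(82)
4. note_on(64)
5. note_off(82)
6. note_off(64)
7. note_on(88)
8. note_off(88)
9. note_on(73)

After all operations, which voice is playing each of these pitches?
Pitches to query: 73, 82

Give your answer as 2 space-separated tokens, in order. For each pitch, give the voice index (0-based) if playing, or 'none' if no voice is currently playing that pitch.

Answer: 0 none

Derivation:
Op 1: note_on(63): voice 0 is free -> assigned | voices=[63 - - -]
Op 2: note_off(63): free voice 0 | voices=[- - - -]
Op 3: note_on(82): voice 0 is free -> assigned | voices=[82 - - -]
Op 4: note_on(64): voice 1 is free -> assigned | voices=[82 64 - -]
Op 5: note_off(82): free voice 0 | voices=[- 64 - -]
Op 6: note_off(64): free voice 1 | voices=[- - - -]
Op 7: note_on(88): voice 0 is free -> assigned | voices=[88 - - -]
Op 8: note_off(88): free voice 0 | voices=[- - - -]
Op 9: note_on(73): voice 0 is free -> assigned | voices=[73 - - -]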